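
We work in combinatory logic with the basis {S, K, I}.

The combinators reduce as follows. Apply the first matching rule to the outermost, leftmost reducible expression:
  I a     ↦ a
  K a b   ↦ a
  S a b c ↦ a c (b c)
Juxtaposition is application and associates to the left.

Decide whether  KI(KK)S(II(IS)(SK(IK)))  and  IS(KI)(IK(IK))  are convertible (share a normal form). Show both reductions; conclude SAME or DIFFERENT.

Term A:
  start: KI(KK)S(II(IS)(SK(IK)))
  [1] IS(II(IS)(SK(IK)))
  [2] S(II(IS)(SK(IK)))
  [3] S(I(IS)(SK(IK)))
  [4] S(IS(SK(IK)))
  [5] S(S(SK(IK)))
  [6] S(S(SKK))

Term B:
  start: IS(KI)(IK(IK))
  [1] S(KI)(IK(IK))
  [2] S(KI)(K(IK))
  [3] S(KI)(KK)

Answer: DIFFERENT — A ⇓ S(S(SKK)), B ⇓ S(KI)(KK)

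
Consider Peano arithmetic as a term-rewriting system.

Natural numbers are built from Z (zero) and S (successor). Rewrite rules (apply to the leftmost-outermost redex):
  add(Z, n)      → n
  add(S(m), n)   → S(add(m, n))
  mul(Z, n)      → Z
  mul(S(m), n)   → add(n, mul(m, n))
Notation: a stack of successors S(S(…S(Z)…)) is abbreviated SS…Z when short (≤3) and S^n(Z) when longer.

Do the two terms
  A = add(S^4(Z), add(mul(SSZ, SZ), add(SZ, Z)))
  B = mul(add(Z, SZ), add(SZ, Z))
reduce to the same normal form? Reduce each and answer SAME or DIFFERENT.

Term A:
  start: add(S^4(Z), add(mul(SSZ, SZ), add(SZ, Z)))
  →1  S(add(SSSZ, add(mul(SSZ, SZ), add(SZ, Z))))
  →2  S(S(add(SSZ, add(mul(SSZ, SZ), add(SZ, Z)))))
  →3  S(S(S(add(SZ, add(mul(SSZ, SZ), add(SZ, Z))))))
  →4  S(S(S(S(add(Z, add(mul(SSZ, SZ), add(SZ, Z)))))))
  →5  S(S(S(S(add(mul(SSZ, SZ), add(SZ, Z))))))
  →6  S(S(S(S(add(add(SZ, mul(SZ, SZ)), add(SZ, Z))))))
  →7  S(S(S(S(add(S(add(Z, mul(SZ, SZ))), add(SZ, Z))))))
  →8  S(S(S(S(S(add(add(Z, mul(SZ, SZ)), add(SZ, Z)))))))
  →9  S(S(S(S(S(add(mul(SZ, SZ), add(SZ, Z)))))))
  →10  S(S(S(S(S(add(add(SZ, mul(Z, SZ)), add(SZ, Z)))))))
  →11  S(S(S(S(S(add(S(add(Z, mul(Z, SZ))), add(SZ, Z)))))))
  →12  S(S(S(S(S(S(add(add(Z, mul(Z, SZ)), add(SZ, Z))))))))
  →13  S(S(S(S(S(S(add(mul(Z, SZ), add(SZ, Z))))))))
  →14  S(S(S(S(S(S(add(Z, add(SZ, Z))))))))
  →15  S(S(S(S(S(S(add(SZ, Z)))))))
  →16  S(S(S(S(S(S(S(add(Z, Z))))))))
  →17  S^7(Z)

Term B:
  start: mul(add(Z, SZ), add(SZ, Z))
  →1  mul(SZ, add(SZ, Z))
  →2  add(add(SZ, Z), mul(Z, add(SZ, Z)))
  →3  add(S(add(Z, Z)), mul(Z, add(SZ, Z)))
  →4  S(add(add(Z, Z), mul(Z, add(SZ, Z))))
  →5  S(add(Z, mul(Z, add(SZ, Z))))
  →6  S(mul(Z, add(SZ, Z)))
  →7  SZ

Answer: DIFFERENT — A ⇓ S^7(Z), B ⇓ SZ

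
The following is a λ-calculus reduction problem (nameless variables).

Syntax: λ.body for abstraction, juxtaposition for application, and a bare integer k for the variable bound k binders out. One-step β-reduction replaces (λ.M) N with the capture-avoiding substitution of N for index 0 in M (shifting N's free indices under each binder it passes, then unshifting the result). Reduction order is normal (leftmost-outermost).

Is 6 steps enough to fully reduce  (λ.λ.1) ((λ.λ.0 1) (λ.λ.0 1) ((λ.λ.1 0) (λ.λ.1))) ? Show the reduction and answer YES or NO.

Answer: YES — reaches normal form λ.λ.λ.λ.0 1 in 6 ≤ 6 steps

Reduction:
  start: (λ.λ.1) ((λ.λ.0 1) (λ.λ.0 1) ((λ.λ.1 0) (λ.λ.1)))
  [1] λ.(λ.λ.0 1) (λ.λ.0 1) ((λ.λ.1 0) (λ.λ.1))
  [2] λ.(λ.0 (λ.λ.0 1)) ((λ.λ.1 0) (λ.λ.1))
  [3] λ.(λ.λ.1 0) (λ.λ.1) (λ.λ.0 1)
  [4] λ.(λ.(λ.λ.1) 0) (λ.λ.0 1)
  [5] λ.(λ.λ.1) (λ.λ.0 1)
  [6] λ.λ.λ.λ.0 1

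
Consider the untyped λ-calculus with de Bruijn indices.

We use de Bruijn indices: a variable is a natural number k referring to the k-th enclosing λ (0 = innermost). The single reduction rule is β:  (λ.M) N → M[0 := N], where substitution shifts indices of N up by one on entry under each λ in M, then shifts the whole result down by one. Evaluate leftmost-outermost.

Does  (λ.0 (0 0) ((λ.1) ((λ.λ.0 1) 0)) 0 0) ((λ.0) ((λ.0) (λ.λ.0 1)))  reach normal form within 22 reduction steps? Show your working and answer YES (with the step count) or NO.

  start: (λ.0 (0 0) ((λ.1) ((λ.λ.0 1) 0)) 0 0) ((λ.0) ((λ.0) (λ.λ.0 1)))
  step 1: (λ.0) ((λ.0) (λ.λ.0 1)) ((λ.0) ((λ.0) (λ.λ.0 1)) ((λ.0) ((λ.0) (λ.λ.0 1)))) ((λ.(λ.0) ((λ.0) (λ.λ.0 1))) ((λ.λ.0 1) ((λ.0) ((λ.0) (λ.λ.0 1))))) ((λ.0) ((λ.0) (λ.λ.0 1))) ((λ.0) ((λ.0) (λ.λ.0 1)))
  step 2: (λ.0) (λ.λ.0 1) ((λ.0) ((λ.0) (λ.λ.0 1)) ((λ.0) ((λ.0) (λ.λ.0 1)))) ((λ.(λ.0) ((λ.0) (λ.λ.0 1))) ((λ.λ.0 1) ((λ.0) ((λ.0) (λ.λ.0 1))))) ((λ.0) ((λ.0) (λ.λ.0 1))) ((λ.0) ((λ.0) (λ.λ.0 1)))
  step 3: (λ.λ.0 1) ((λ.0) ((λ.0) (λ.λ.0 1)) ((λ.0) ((λ.0) (λ.λ.0 1)))) ((λ.(λ.0) ((λ.0) (λ.λ.0 1))) ((λ.λ.0 1) ((λ.0) ((λ.0) (λ.λ.0 1))))) ((λ.0) ((λ.0) (λ.λ.0 1))) ((λ.0) ((λ.0) (λ.λ.0 1)))
  step 4: (λ.0 ((λ.0) ((λ.0) (λ.λ.0 1)) ((λ.0) ((λ.0) (λ.λ.0 1))))) ((λ.(λ.0) ((λ.0) (λ.λ.0 1))) ((λ.λ.0 1) ((λ.0) ((λ.0) (λ.λ.0 1))))) ((λ.0) ((λ.0) (λ.λ.0 1))) ((λ.0) ((λ.0) (λ.λ.0 1)))
  step 5: (λ.(λ.0) ((λ.0) (λ.λ.0 1))) ((λ.λ.0 1) ((λ.0) ((λ.0) (λ.λ.0 1)))) ((λ.0) ((λ.0) (λ.λ.0 1)) ((λ.0) ((λ.0) (λ.λ.0 1)))) ((λ.0) ((λ.0) (λ.λ.0 1))) ((λ.0) ((λ.0) (λ.λ.0 1)))
  step 6: (λ.0) ((λ.0) (λ.λ.0 1)) ((λ.0) ((λ.0) (λ.λ.0 1)) ((λ.0) ((λ.0) (λ.λ.0 1)))) ((λ.0) ((λ.0) (λ.λ.0 1))) ((λ.0) ((λ.0) (λ.λ.0 1)))
  step 7: (λ.0) (λ.λ.0 1) ((λ.0) ((λ.0) (λ.λ.0 1)) ((λ.0) ((λ.0) (λ.λ.0 1)))) ((λ.0) ((λ.0) (λ.λ.0 1))) ((λ.0) ((λ.0) (λ.λ.0 1)))
  step 8: (λ.λ.0 1) ((λ.0) ((λ.0) (λ.λ.0 1)) ((λ.0) ((λ.0) (λ.λ.0 1)))) ((λ.0) ((λ.0) (λ.λ.0 1))) ((λ.0) ((λ.0) (λ.λ.0 1)))
  step 9: (λ.0 ((λ.0) ((λ.0) (λ.λ.0 1)) ((λ.0) ((λ.0) (λ.λ.0 1))))) ((λ.0) ((λ.0) (λ.λ.0 1))) ((λ.0) ((λ.0) (λ.λ.0 1)))
  step 10: (λ.0) ((λ.0) (λ.λ.0 1)) ((λ.0) ((λ.0) (λ.λ.0 1)) ((λ.0) ((λ.0) (λ.λ.0 1)))) ((λ.0) ((λ.0) (λ.λ.0 1)))
  step 11: (λ.0) (λ.λ.0 1) ((λ.0) ((λ.0) (λ.λ.0 1)) ((λ.0) ((λ.0) (λ.λ.0 1)))) ((λ.0) ((λ.0) (λ.λ.0 1)))
  step 12: (λ.λ.0 1) ((λ.0) ((λ.0) (λ.λ.0 1)) ((λ.0) ((λ.0) (λ.λ.0 1)))) ((λ.0) ((λ.0) (λ.λ.0 1)))
  step 13: (λ.0 ((λ.0) ((λ.0) (λ.λ.0 1)) ((λ.0) ((λ.0) (λ.λ.0 1))))) ((λ.0) ((λ.0) (λ.λ.0 1)))
  step 14: (λ.0) ((λ.0) (λ.λ.0 1)) ((λ.0) ((λ.0) (λ.λ.0 1)) ((λ.0) ((λ.0) (λ.λ.0 1))))
  step 15: (λ.0) (λ.λ.0 1) ((λ.0) ((λ.0) (λ.λ.0 1)) ((λ.0) ((λ.0) (λ.λ.0 1))))
  step 16: (λ.λ.0 1) ((λ.0) ((λ.0) (λ.λ.0 1)) ((λ.0) ((λ.0) (λ.λ.0 1))))
  step 17: λ.0 ((λ.0) ((λ.0) (λ.λ.0 1)) ((λ.0) ((λ.0) (λ.λ.0 1))))
  step 18: λ.0 ((λ.0) (λ.λ.0 1) ((λ.0) ((λ.0) (λ.λ.0 1))))
  step 19: λ.0 ((λ.λ.0 1) ((λ.0) ((λ.0) (λ.λ.0 1))))
  step 20: λ.0 (λ.0 ((λ.0) ((λ.0) (λ.λ.0 1))))
  step 21: λ.0 (λ.0 ((λ.0) (λ.λ.0 1)))
  step 22: λ.0 (λ.0 (λ.λ.0 1))

Answer: YES — reaches normal form λ.0 (λ.0 (λ.λ.0 1)) in 22 ≤ 22 steps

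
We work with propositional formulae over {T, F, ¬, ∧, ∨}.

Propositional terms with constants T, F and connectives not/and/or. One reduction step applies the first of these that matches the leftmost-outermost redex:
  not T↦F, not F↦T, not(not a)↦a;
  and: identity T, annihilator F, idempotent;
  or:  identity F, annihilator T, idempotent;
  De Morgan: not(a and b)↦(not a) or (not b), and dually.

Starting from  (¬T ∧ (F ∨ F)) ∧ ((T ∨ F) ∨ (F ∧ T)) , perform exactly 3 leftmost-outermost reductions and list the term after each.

Answer: after 3 steps: F

Reduction:
  start: (¬T ∧ (F ∨ F)) ∧ ((T ∨ F) ∨ (F ∧ T))
  →1  (F ∧ (F ∨ F)) ∧ ((T ∨ F) ∨ (F ∧ T))
  →2  F ∧ ((T ∨ F) ∨ (F ∧ T))
  →3  F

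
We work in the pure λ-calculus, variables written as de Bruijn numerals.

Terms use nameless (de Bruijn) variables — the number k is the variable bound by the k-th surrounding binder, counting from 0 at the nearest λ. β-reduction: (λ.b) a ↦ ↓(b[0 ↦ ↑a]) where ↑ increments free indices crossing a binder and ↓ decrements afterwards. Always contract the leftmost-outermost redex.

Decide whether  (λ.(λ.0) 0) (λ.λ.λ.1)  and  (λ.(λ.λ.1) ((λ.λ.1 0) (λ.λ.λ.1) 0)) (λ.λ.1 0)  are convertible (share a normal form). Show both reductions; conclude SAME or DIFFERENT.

Answer: SAME — A ⇓ λ.λ.λ.1, B ⇓ λ.λ.λ.1

Working:
Term A:
  start: (λ.(λ.0) 0) (λ.λ.λ.1)
  [1] (λ.0) (λ.λ.λ.1)
  [2] λ.λ.λ.1

Term B:
  start: (λ.(λ.λ.1) ((λ.λ.1 0) (λ.λ.λ.1) 0)) (λ.λ.1 0)
  [1] (λ.λ.1) ((λ.λ.1 0) (λ.λ.λ.1) (λ.λ.1 0))
  [2] λ.(λ.λ.1 0) (λ.λ.λ.1) (λ.λ.1 0)
  [3] λ.(λ.(λ.λ.λ.1) 0) (λ.λ.1 0)
  [4] λ.(λ.λ.λ.1) (λ.λ.1 0)
  [5] λ.λ.λ.1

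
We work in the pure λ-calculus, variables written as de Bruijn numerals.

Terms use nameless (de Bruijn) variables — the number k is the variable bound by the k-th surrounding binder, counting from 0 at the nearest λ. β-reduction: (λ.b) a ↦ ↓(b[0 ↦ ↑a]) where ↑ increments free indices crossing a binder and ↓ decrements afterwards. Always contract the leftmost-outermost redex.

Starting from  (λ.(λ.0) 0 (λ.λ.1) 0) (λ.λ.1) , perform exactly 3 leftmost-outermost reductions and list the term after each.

Answer: after 3 steps: (λ.λ.λ.1) (λ.λ.1)

Working:
  start: (λ.(λ.0) 0 (λ.λ.1) 0) (λ.λ.1)
  →1  (λ.0) (λ.λ.1) (λ.λ.1) (λ.λ.1)
  →2  (λ.λ.1) (λ.λ.1) (λ.λ.1)
  →3  (λ.λ.λ.1) (λ.λ.1)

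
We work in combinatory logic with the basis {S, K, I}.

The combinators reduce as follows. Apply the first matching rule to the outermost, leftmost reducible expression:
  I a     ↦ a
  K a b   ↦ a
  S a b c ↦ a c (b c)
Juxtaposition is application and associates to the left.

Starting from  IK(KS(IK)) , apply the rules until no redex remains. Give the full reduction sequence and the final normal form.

Answer: normal form = KS  (in 2 steps)

Working:
  start: IK(KS(IK))
  step 1: K(KS(IK))
  step 2: KS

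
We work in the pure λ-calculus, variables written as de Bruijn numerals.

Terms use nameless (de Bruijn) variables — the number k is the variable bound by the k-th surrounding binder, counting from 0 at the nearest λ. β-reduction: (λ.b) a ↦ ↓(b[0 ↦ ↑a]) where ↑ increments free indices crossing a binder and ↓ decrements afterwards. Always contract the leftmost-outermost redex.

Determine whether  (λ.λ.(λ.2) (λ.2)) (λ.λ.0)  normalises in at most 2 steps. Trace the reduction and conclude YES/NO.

Answer: YES — reaches normal form λ.λ.λ.0 in 2 ≤ 2 steps

Derivation:
  start: (λ.λ.(λ.2) (λ.2)) (λ.λ.0)
  [1] λ.(λ.λ.λ.0) (λ.λ.λ.0)
  [2] λ.λ.λ.0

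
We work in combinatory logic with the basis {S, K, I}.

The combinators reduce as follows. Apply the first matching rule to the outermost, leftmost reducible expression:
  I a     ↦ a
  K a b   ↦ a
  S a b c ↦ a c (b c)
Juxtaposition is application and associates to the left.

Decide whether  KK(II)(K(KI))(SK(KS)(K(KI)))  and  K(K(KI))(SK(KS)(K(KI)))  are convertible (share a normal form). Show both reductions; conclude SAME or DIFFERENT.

Term A:
  start: KK(II)(K(KI))(SK(KS)(K(KI)))
  →1  K(K(KI))(SK(KS)(K(KI)))
  →2  K(KI)

Term B:
  start: K(K(KI))(SK(KS)(K(KI)))
  →1  K(KI)

Answer: SAME — A ⇓ K(KI), B ⇓ K(KI)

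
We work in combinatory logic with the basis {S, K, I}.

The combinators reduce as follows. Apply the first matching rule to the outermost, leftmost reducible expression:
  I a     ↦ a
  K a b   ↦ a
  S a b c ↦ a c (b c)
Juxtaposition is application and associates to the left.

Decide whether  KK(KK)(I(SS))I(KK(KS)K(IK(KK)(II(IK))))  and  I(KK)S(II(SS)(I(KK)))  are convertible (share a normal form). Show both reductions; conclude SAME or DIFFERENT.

Term A:
  start: KK(KK)(I(SS))I(KK(KS)K(IK(KK)(II(IK))))
  step 1: K(I(SS))I(KK(KS)K(IK(KK)(II(IK))))
  step 2: I(SS)(KK(KS)K(IK(KK)(II(IK))))
  step 3: SS(KK(KS)K(IK(KK)(II(IK))))
  step 4: SS(KK(IK(KK)(II(IK))))
  step 5: SSK

Term B:
  start: I(KK)S(II(SS)(I(KK)))
  step 1: KKS(II(SS)(I(KK)))
  step 2: K(II(SS)(I(KK)))
  step 3: K(I(SS)(I(KK)))
  step 4: K(SS(I(KK)))
  step 5: K(SS(KK))

Answer: DIFFERENT — A ⇓ SSK, B ⇓ K(SS(KK))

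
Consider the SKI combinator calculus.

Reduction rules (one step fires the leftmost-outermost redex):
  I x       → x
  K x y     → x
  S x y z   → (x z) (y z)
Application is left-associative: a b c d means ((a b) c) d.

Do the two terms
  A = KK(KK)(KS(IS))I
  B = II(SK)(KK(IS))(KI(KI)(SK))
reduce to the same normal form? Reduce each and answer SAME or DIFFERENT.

Term A:
  start: KK(KK)(KS(IS))I
  →1  K(KS(IS))I
  →2  KS(IS)
  →3  S

Term B:
  start: II(SK)(KK(IS))(KI(KI)(SK))
  →1  I(SK)(KK(IS))(KI(KI)(SK))
  →2  SK(KK(IS))(KI(KI)(SK))
  →3  K(KI(KI)(SK))(KK(IS)(KI(KI)(SK)))
  →4  KI(KI)(SK)
  →5  I(SK)
  →6  SK

Answer: DIFFERENT — A ⇓ S, B ⇓ SK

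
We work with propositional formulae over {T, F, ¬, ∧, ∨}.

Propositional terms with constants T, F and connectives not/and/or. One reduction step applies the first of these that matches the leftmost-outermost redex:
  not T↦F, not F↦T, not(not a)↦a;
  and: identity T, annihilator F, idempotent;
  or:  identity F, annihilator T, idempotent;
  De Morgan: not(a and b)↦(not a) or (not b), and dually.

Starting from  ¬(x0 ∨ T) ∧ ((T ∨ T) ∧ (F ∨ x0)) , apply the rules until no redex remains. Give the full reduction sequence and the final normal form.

  start: ¬(x0 ∨ T) ∧ ((T ∨ T) ∧ (F ∨ x0))
  step 1: (¬x0 ∧ ¬T) ∧ ((T ∨ T) ∧ (F ∨ x0))
  step 2: (¬x0 ∧ F) ∧ ((T ∨ T) ∧ (F ∨ x0))
  step 3: F ∧ ((T ∨ T) ∧ (F ∨ x0))
  step 4: F

Answer: normal form = F  (in 4 steps)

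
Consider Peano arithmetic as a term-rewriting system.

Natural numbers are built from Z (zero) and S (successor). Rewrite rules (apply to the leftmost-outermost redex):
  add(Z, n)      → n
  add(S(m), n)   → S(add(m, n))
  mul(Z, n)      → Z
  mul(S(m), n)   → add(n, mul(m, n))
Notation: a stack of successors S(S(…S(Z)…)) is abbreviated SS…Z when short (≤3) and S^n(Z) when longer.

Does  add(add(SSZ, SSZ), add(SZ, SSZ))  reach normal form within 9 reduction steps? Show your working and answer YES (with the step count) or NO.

  start: add(add(SSZ, SSZ), add(SZ, SSZ))
  →1  add(S(add(SZ, SSZ)), add(SZ, SSZ))
  →2  S(add(add(SZ, SSZ), add(SZ, SSZ)))
  →3  S(add(S(add(Z, SSZ)), add(SZ, SSZ)))
  →4  S(S(add(add(Z, SSZ), add(SZ, SSZ))))
  →5  S(S(add(SSZ, add(SZ, SSZ))))
  →6  S(S(S(add(SZ, add(SZ, SSZ)))))
  →7  S(S(S(S(add(Z, add(SZ, SSZ))))))
  →8  S(S(S(S(add(SZ, SSZ)))))
  →9  S(S(S(S(S(add(Z, SSZ))))))

Answer: NO — after 9 steps the term is S(S(S(S(S(add(Z, SSZ)))))), not yet normal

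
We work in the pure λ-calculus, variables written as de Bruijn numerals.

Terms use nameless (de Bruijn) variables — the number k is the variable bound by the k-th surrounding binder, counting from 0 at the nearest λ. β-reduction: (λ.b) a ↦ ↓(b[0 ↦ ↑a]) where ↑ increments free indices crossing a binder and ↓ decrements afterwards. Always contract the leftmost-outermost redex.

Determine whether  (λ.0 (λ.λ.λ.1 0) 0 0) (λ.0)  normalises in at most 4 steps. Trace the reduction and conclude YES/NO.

  start: (λ.0 (λ.λ.λ.1 0) 0 0) (λ.0)
  step 1: (λ.0) (λ.λ.λ.1 0) (λ.0) (λ.0)
  step 2: (λ.λ.λ.1 0) (λ.0) (λ.0)
  step 3: (λ.λ.1 0) (λ.0)
  step 4: λ.(λ.0) 0

Answer: NO — after 4 steps the term is λ.(λ.0) 0, not yet normal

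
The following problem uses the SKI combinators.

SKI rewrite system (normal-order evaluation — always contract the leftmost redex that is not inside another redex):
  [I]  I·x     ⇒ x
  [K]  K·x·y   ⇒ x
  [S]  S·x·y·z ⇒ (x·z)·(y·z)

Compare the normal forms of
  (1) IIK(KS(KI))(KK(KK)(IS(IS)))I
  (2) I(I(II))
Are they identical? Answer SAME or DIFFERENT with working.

Term A:
  start: IIK(KS(KI))(KK(KK)(IS(IS)))I
  step 1: IK(KS(KI))(KK(KK)(IS(IS)))I
  step 2: K(KS(KI))(KK(KK)(IS(IS)))I
  step 3: KS(KI)I
  step 4: SI

Term B:
  start: I(I(II))
  step 1: I(II)
  step 2: II
  step 3: I

Answer: DIFFERENT — A ⇓ SI, B ⇓ I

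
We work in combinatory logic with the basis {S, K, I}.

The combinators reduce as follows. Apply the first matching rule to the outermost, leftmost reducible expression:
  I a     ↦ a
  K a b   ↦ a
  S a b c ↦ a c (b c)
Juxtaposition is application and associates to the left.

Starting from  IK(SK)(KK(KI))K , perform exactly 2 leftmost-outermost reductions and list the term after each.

  start: IK(SK)(KK(KI))K
  step 1: K(SK)(KK(KI))K
  step 2: SKK

Answer: after 2 steps: SKK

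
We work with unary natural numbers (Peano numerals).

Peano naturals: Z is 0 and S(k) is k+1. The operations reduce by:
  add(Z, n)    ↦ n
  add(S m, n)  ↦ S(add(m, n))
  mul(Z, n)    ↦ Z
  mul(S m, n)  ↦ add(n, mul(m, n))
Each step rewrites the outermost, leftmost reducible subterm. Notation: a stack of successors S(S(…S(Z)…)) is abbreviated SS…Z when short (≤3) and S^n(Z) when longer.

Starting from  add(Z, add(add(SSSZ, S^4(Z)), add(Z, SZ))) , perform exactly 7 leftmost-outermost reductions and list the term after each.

Answer: after 7 steps: S(S(S(add(add(Z, S^4(Z)), add(Z, SZ)))))

Derivation:
  start: add(Z, add(add(SSSZ, S^4(Z)), add(Z, SZ)))
  [1] add(add(SSSZ, S^4(Z)), add(Z, SZ))
  [2] add(S(add(SSZ, S^4(Z))), add(Z, SZ))
  [3] S(add(add(SSZ, S^4(Z)), add(Z, SZ)))
  [4] S(add(S(add(SZ, S^4(Z))), add(Z, SZ)))
  [5] S(S(add(add(SZ, S^4(Z)), add(Z, SZ))))
  [6] S(S(add(S(add(Z, S^4(Z))), add(Z, SZ))))
  [7] S(S(S(add(add(Z, S^4(Z)), add(Z, SZ)))))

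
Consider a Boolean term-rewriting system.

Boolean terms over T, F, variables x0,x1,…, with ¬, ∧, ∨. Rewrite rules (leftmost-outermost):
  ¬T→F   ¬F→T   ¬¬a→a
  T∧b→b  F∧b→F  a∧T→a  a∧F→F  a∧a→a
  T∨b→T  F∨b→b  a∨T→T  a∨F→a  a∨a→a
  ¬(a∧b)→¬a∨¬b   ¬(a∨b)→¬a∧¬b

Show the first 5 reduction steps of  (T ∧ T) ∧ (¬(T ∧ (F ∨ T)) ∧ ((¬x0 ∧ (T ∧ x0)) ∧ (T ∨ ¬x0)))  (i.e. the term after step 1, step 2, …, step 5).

  start: (T ∧ T) ∧ (¬(T ∧ (F ∨ T)) ∧ ((¬x0 ∧ (T ∧ x0)) ∧ (T ∨ ¬x0)))
  [1] T ∧ (¬(T ∧ (F ∨ T)) ∧ ((¬x0 ∧ (T ∧ x0)) ∧ (T ∨ ¬x0)))
  [2] ¬(T ∧ (F ∨ T)) ∧ ((¬x0 ∧ (T ∧ x0)) ∧ (T ∨ ¬x0))
  [3] (¬T ∨ ¬(F ∨ T)) ∧ ((¬x0 ∧ (T ∧ x0)) ∧ (T ∨ ¬x0))
  [4] (F ∨ ¬(F ∨ T)) ∧ ((¬x0 ∧ (T ∧ x0)) ∧ (T ∨ ¬x0))
  [5] ¬(F ∨ T) ∧ ((¬x0 ∧ (T ∧ x0)) ∧ (T ∨ ¬x0))

Answer: after 5 steps: ¬(F ∨ T) ∧ ((¬x0 ∧ (T ∧ x0)) ∧ (T ∨ ¬x0))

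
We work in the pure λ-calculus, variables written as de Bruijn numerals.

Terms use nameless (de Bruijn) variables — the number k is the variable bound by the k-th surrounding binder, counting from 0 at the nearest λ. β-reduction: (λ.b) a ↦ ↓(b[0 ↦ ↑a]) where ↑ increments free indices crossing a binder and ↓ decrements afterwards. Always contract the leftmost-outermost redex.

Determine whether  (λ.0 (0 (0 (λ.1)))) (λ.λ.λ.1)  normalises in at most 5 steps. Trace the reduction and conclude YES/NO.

Answer: YES — reaches normal form λ.λ.1 in 2 ≤ 5 steps

Derivation:
  start: (λ.0 (0 (0 (λ.1)))) (λ.λ.λ.1)
  →1  (λ.λ.λ.1) ((λ.λ.λ.1) ((λ.λ.λ.1) (λ.λ.λ.λ.1)))
  →2  λ.λ.1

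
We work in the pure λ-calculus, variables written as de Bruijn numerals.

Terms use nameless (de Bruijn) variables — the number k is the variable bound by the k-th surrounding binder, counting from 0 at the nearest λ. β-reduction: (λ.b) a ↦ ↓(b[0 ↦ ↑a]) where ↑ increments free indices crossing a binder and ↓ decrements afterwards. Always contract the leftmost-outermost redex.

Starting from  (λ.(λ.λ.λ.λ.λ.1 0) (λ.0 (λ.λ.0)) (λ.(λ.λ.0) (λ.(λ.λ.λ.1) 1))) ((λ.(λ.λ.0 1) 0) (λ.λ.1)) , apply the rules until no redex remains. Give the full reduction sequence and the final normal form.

  start: (λ.(λ.λ.λ.λ.λ.1 0) (λ.0 (λ.λ.0)) (λ.(λ.λ.0) (λ.(λ.λ.λ.1) 1))) ((λ.(λ.λ.0 1) 0) (λ.λ.1))
  →1  (λ.λ.λ.λ.λ.1 0) (λ.0 (λ.λ.0)) (λ.(λ.λ.0) (λ.(λ.λ.λ.1) 1))
  →2  (λ.λ.λ.λ.1 0) (λ.(λ.λ.0) (λ.(λ.λ.λ.1) 1))
  →3  λ.λ.λ.1 0

Answer: normal form = λ.λ.λ.1 0  (in 3 steps)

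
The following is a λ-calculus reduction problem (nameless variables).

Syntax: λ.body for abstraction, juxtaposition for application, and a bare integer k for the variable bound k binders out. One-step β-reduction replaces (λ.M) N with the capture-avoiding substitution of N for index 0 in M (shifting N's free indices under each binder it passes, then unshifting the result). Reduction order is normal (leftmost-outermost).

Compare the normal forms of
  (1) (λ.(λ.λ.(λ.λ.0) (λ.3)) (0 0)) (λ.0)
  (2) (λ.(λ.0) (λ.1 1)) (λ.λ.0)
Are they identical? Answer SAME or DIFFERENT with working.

Term A:
  start: (λ.(λ.λ.(λ.λ.0) (λ.3)) (0 0)) (λ.0)
  [1] (λ.λ.(λ.λ.0) (λ.λ.0)) ((λ.0) (λ.0))
  [2] λ.(λ.λ.0) (λ.λ.0)
  [3] λ.λ.0

Term B:
  start: (λ.(λ.0) (λ.1 1)) (λ.λ.0)
  [1] (λ.0) (λ.(λ.λ.0) (λ.λ.0))
  [2] λ.(λ.λ.0) (λ.λ.0)
  [3] λ.λ.0

Answer: SAME — A ⇓ λ.λ.0, B ⇓ λ.λ.0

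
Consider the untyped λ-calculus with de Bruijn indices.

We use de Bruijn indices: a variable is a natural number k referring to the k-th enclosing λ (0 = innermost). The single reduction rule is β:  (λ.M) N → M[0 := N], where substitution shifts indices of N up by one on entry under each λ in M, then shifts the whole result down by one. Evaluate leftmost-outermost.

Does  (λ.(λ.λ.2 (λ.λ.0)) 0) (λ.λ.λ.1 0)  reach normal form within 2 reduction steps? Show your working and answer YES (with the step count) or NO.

  start: (λ.(λ.λ.2 (λ.λ.0)) 0) (λ.λ.λ.1 0)
  [1] (λ.λ.(λ.λ.λ.1 0) (λ.λ.0)) (λ.λ.λ.1 0)
  [2] λ.(λ.λ.λ.1 0) (λ.λ.0)

Answer: NO — after 2 steps the term is λ.(λ.λ.λ.1 0) (λ.λ.0), not yet normal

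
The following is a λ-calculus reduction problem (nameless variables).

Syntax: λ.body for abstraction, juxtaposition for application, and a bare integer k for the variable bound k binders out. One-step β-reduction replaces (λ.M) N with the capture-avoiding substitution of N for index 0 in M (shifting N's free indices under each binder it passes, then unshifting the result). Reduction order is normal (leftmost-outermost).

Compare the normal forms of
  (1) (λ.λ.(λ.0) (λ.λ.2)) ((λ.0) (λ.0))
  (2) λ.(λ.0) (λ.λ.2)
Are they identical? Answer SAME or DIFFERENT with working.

Term A:
  start: (λ.λ.(λ.0) (λ.λ.2)) ((λ.0) (λ.0))
  [1] λ.(λ.0) (λ.λ.2)
  [2] λ.λ.λ.2

Term B:
  start: λ.(λ.0) (λ.λ.2)
  [1] λ.λ.λ.2

Answer: SAME — A ⇓ λ.λ.λ.2, B ⇓ λ.λ.λ.2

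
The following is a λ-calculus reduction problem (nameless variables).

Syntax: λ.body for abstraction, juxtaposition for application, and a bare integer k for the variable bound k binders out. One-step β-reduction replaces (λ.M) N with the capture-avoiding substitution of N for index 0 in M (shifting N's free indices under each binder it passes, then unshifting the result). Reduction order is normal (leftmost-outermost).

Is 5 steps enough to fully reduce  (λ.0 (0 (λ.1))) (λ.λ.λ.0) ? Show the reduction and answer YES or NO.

Answer: YES — reaches normal form λ.λ.0 in 2 ≤ 5 steps

Reduction:
  start: (λ.0 (0 (λ.1))) (λ.λ.λ.0)
  step 1: (λ.λ.λ.0) ((λ.λ.λ.0) (λ.λ.λ.λ.0))
  step 2: λ.λ.0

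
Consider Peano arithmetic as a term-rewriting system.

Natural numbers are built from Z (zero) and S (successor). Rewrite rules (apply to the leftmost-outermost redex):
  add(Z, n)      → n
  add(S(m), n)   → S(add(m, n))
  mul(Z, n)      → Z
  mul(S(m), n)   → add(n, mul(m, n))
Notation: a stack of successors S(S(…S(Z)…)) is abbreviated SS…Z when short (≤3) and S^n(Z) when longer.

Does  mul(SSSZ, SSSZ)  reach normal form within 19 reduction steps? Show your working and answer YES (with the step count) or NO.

  start: mul(SSSZ, SSSZ)
  step 1: add(SSSZ, mul(SSZ, SSSZ))
  step 2: S(add(SSZ, mul(SSZ, SSSZ)))
  step 3: S(S(add(SZ, mul(SSZ, SSSZ))))
  step 4: S(S(S(add(Z, mul(SSZ, SSSZ)))))
  step 5: S(S(S(mul(SSZ, SSSZ))))
  step 6: S(S(S(add(SSSZ, mul(SZ, SSSZ)))))
  step 7: S(S(S(S(add(SSZ, mul(SZ, SSSZ))))))
  step 8: S(S(S(S(S(add(SZ, mul(SZ, SSSZ)))))))
  step 9: S(S(S(S(S(S(add(Z, mul(SZ, SSSZ))))))))
  step 10: S(S(S(S(S(S(mul(SZ, SSSZ)))))))
  step 11: S(S(S(S(S(S(add(SSSZ, mul(Z, SSSZ))))))))
  step 12: S(S(S(S(S(S(S(add(SSZ, mul(Z, SSSZ)))))))))
  step 13: S(S(S(S(S(S(S(S(add(SZ, mul(Z, SSSZ))))))))))
  step 14: S(S(S(S(S(S(S(S(S(add(Z, mul(Z, SSSZ)))))))))))
  step 15: S(S(S(S(S(S(S(S(S(mul(Z, SSSZ))))))))))
  step 16: S^9(Z)

Answer: YES — reaches normal form S^9(Z) in 16 ≤ 19 steps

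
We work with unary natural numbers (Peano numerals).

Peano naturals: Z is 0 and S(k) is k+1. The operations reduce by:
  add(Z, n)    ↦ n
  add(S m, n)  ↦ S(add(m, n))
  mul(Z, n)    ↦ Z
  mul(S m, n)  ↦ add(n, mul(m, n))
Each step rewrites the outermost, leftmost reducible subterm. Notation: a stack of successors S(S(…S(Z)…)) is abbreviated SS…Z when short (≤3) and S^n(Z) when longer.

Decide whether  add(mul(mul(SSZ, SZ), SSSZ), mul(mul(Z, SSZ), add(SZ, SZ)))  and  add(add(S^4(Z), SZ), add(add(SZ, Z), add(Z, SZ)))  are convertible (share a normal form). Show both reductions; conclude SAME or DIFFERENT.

Term A:
  start: add(mul(mul(SSZ, SZ), SSSZ), mul(mul(Z, SSZ), add(SZ, SZ)))
  →1  add(mul(add(SZ, mul(SZ, SZ)), SSSZ), mul(mul(Z, SSZ), add(SZ, SZ)))
  →2  add(mul(S(add(Z, mul(SZ, SZ))), SSSZ), mul(mul(Z, SSZ), add(SZ, SZ)))
  →3  add(add(SSSZ, mul(add(Z, mul(SZ, SZ)), SSSZ)), mul(mul(Z, SSZ), add(SZ, SZ)))
  →4  add(S(add(SSZ, mul(add(Z, mul(SZ, SZ)), SSSZ))), mul(mul(Z, SSZ), add(SZ, SZ)))
  →5  S(add(add(SSZ, mul(add(Z, mul(SZ, SZ)), SSSZ)), mul(mul(Z, SSZ), add(SZ, SZ))))
  →6  S(add(S(add(SZ, mul(add(Z, mul(SZ, SZ)), SSSZ))), mul(mul(Z, SSZ), add(SZ, SZ))))
  →7  S(S(add(add(SZ, mul(add(Z, mul(SZ, SZ)), SSSZ)), mul(mul(Z, SSZ), add(SZ, SZ)))))
  →8  S(S(add(S(add(Z, mul(add(Z, mul(SZ, SZ)), SSSZ))), mul(mul(Z, SSZ), add(SZ, SZ)))))
  →9  S(S(S(add(add(Z, mul(add(Z, mul(SZ, SZ)), SSSZ)), mul(mul(Z, SSZ), add(SZ, SZ))))))
  →10  S(S(S(add(mul(add(Z, mul(SZ, SZ)), SSSZ), mul(mul(Z, SSZ), add(SZ, SZ))))))
  →11  S(S(S(add(mul(mul(SZ, SZ), SSSZ), mul(mul(Z, SSZ), add(SZ, SZ))))))
  →12  S(S(S(add(mul(add(SZ, mul(Z, SZ)), SSSZ), mul(mul(Z, SSZ), add(SZ, SZ))))))
  →13  S(S(S(add(mul(S(add(Z, mul(Z, SZ))), SSSZ), mul(mul(Z, SSZ), add(SZ, SZ))))))
  →14  S(S(S(add(add(SSSZ, mul(add(Z, mul(Z, SZ)), SSSZ)), mul(mul(Z, SSZ), add(SZ, SZ))))))
  →15  S(S(S(add(S(add(SSZ, mul(add(Z, mul(Z, SZ)), SSSZ))), mul(mul(Z, SSZ), add(SZ, SZ))))))
  →16  S(S(S(S(add(add(SSZ, mul(add(Z, mul(Z, SZ)), SSSZ)), mul(mul(Z, SSZ), add(SZ, SZ)))))))
  →17  S(S(S(S(add(S(add(SZ, mul(add(Z, mul(Z, SZ)), SSSZ))), mul(mul(Z, SSZ), add(SZ, SZ)))))))
  →18  S(S(S(S(S(add(add(SZ, mul(add(Z, mul(Z, SZ)), SSSZ)), mul(mul(Z, SSZ), add(SZ, SZ))))))))
  →19  S(S(S(S(S(add(S(add(Z, mul(add(Z, mul(Z, SZ)), SSSZ))), mul(mul(Z, SSZ), add(SZ, SZ))))))))
  →20  S(S(S(S(S(S(add(add(Z, mul(add(Z, mul(Z, SZ)), SSSZ)), mul(mul(Z, SSZ), add(SZ, SZ)))))))))
  →21  S(S(S(S(S(S(add(mul(add(Z, mul(Z, SZ)), SSSZ), mul(mul(Z, SSZ), add(SZ, SZ)))))))))
  →22  S(S(S(S(S(S(add(mul(mul(Z, SZ), SSSZ), mul(mul(Z, SSZ), add(SZ, SZ)))))))))
  →23  S(S(S(S(S(S(add(mul(Z, SSSZ), mul(mul(Z, SSZ), add(SZ, SZ)))))))))
  →24  S(S(S(S(S(S(add(Z, mul(mul(Z, SSZ), add(SZ, SZ)))))))))
  →25  S(S(S(S(S(S(mul(mul(Z, SSZ), add(SZ, SZ))))))))
  →26  S(S(S(S(S(S(mul(Z, add(SZ, SZ))))))))
  →27  S^6(Z)

Term B:
  start: add(add(S^4(Z), SZ), add(add(SZ, Z), add(Z, SZ)))
  →1  add(S(add(SSSZ, SZ)), add(add(SZ, Z), add(Z, SZ)))
  →2  S(add(add(SSSZ, SZ), add(add(SZ, Z), add(Z, SZ))))
  →3  S(add(S(add(SSZ, SZ)), add(add(SZ, Z), add(Z, SZ))))
  →4  S(S(add(add(SSZ, SZ), add(add(SZ, Z), add(Z, SZ)))))
  →5  S(S(add(S(add(SZ, SZ)), add(add(SZ, Z), add(Z, SZ)))))
  →6  S(S(S(add(add(SZ, SZ), add(add(SZ, Z), add(Z, SZ))))))
  →7  S(S(S(add(S(add(Z, SZ)), add(add(SZ, Z), add(Z, SZ))))))
  →8  S(S(S(S(add(add(Z, SZ), add(add(SZ, Z), add(Z, SZ)))))))
  →9  S(S(S(S(add(SZ, add(add(SZ, Z), add(Z, SZ)))))))
  →10  S(S(S(S(S(add(Z, add(add(SZ, Z), add(Z, SZ))))))))
  →11  S(S(S(S(S(add(add(SZ, Z), add(Z, SZ)))))))
  →12  S(S(S(S(S(add(S(add(Z, Z)), add(Z, SZ)))))))
  →13  S(S(S(S(S(S(add(add(Z, Z), add(Z, SZ))))))))
  →14  S(S(S(S(S(S(add(Z, add(Z, SZ))))))))
  →15  S(S(S(S(S(S(add(Z, SZ)))))))
  →16  S^7(Z)

Answer: DIFFERENT — A ⇓ S^6(Z), B ⇓ S^7(Z)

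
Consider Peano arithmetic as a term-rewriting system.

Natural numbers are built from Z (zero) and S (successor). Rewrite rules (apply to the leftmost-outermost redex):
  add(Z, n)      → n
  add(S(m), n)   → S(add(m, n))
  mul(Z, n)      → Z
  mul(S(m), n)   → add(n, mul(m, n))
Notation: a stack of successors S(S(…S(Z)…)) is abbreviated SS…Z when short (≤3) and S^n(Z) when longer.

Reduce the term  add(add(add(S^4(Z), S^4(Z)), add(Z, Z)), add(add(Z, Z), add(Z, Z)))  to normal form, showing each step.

  start: add(add(add(S^4(Z), S^4(Z)), add(Z, Z)), add(add(Z, Z), add(Z, Z)))
  step 1: add(add(S(add(SSSZ, S^4(Z))), add(Z, Z)), add(add(Z, Z), add(Z, Z)))
  step 2: add(S(add(add(SSSZ, S^4(Z)), add(Z, Z))), add(add(Z, Z), add(Z, Z)))
  step 3: S(add(add(add(SSSZ, S^4(Z)), add(Z, Z)), add(add(Z, Z), add(Z, Z))))
  step 4: S(add(add(S(add(SSZ, S^4(Z))), add(Z, Z)), add(add(Z, Z), add(Z, Z))))
  step 5: S(add(S(add(add(SSZ, S^4(Z)), add(Z, Z))), add(add(Z, Z), add(Z, Z))))
  step 6: S(S(add(add(add(SSZ, S^4(Z)), add(Z, Z)), add(add(Z, Z), add(Z, Z)))))
  step 7: S(S(add(add(S(add(SZ, S^4(Z))), add(Z, Z)), add(add(Z, Z), add(Z, Z)))))
  step 8: S(S(add(S(add(add(SZ, S^4(Z)), add(Z, Z))), add(add(Z, Z), add(Z, Z)))))
  step 9: S(S(S(add(add(add(SZ, S^4(Z)), add(Z, Z)), add(add(Z, Z), add(Z, Z))))))
  step 10: S(S(S(add(add(S(add(Z, S^4(Z))), add(Z, Z)), add(add(Z, Z), add(Z, Z))))))
  step 11: S(S(S(add(S(add(add(Z, S^4(Z)), add(Z, Z))), add(add(Z, Z), add(Z, Z))))))
  step 12: S(S(S(S(add(add(add(Z, S^4(Z)), add(Z, Z)), add(add(Z, Z), add(Z, Z)))))))
  step 13: S(S(S(S(add(add(S^4(Z), add(Z, Z)), add(add(Z, Z), add(Z, Z)))))))
  step 14: S(S(S(S(add(S(add(SSSZ, add(Z, Z))), add(add(Z, Z), add(Z, Z)))))))
  step 15: S(S(S(S(S(add(add(SSSZ, add(Z, Z)), add(add(Z, Z), add(Z, Z))))))))
  step 16: S(S(S(S(S(add(S(add(SSZ, add(Z, Z))), add(add(Z, Z), add(Z, Z))))))))
  step 17: S(S(S(S(S(S(add(add(SSZ, add(Z, Z)), add(add(Z, Z), add(Z, Z)))))))))
  step 18: S(S(S(S(S(S(add(S(add(SZ, add(Z, Z))), add(add(Z, Z), add(Z, Z)))))))))
  step 19: S(S(S(S(S(S(S(add(add(SZ, add(Z, Z)), add(add(Z, Z), add(Z, Z))))))))))
  step 20: S(S(S(S(S(S(S(add(S(add(Z, add(Z, Z))), add(add(Z, Z), add(Z, Z))))))))))
  step 21: S(S(S(S(S(S(S(S(add(add(Z, add(Z, Z)), add(add(Z, Z), add(Z, Z)))))))))))
  step 22: S(S(S(S(S(S(S(S(add(add(Z, Z), add(add(Z, Z), add(Z, Z)))))))))))
  step 23: S(S(S(S(S(S(S(S(add(Z, add(add(Z, Z), add(Z, Z)))))))))))
  step 24: S(S(S(S(S(S(S(S(add(add(Z, Z), add(Z, Z))))))))))
  step 25: S(S(S(S(S(S(S(S(add(Z, add(Z, Z))))))))))
  step 26: S(S(S(S(S(S(S(S(add(Z, Z)))))))))
  step 27: S^8(Z)

Answer: normal form = S^8(Z)  (in 27 steps)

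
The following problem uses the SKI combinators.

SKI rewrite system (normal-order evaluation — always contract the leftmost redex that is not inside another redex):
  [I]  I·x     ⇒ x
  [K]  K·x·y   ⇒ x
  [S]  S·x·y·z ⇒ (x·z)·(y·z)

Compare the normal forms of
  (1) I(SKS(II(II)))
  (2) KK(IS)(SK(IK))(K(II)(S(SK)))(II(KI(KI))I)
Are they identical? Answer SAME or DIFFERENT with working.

Answer: SAME — A ⇓ I, B ⇓ I

Working:
Term A:
  start: I(SKS(II(II)))
  step 1: SKS(II(II))
  step 2: K(II(II))(S(II(II)))
  step 3: II(II)
  step 4: I(II)
  step 5: II
  step 6: I

Term B:
  start: KK(IS)(SK(IK))(K(II)(S(SK)))(II(KI(KI))I)
  step 1: K(SK(IK))(K(II)(S(SK)))(II(KI(KI))I)
  step 2: SK(IK)(II(KI(KI))I)
  step 3: K(II(KI(KI))I)(IK(II(KI(KI))I))
  step 4: II(KI(KI))I
  step 5: I(KI(KI))I
  step 6: KI(KI)I
  step 7: II
  step 8: I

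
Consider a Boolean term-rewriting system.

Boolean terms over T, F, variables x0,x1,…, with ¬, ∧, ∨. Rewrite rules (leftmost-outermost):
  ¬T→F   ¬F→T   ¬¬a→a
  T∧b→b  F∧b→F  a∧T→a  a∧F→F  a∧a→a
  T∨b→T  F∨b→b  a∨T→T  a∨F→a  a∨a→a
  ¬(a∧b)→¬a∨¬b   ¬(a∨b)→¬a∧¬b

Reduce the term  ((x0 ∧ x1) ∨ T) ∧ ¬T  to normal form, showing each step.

  start: ((x0 ∧ x1) ∨ T) ∧ ¬T
  [1] T ∧ ¬T
  [2] ¬T
  [3] F

Answer: normal form = F  (in 3 steps)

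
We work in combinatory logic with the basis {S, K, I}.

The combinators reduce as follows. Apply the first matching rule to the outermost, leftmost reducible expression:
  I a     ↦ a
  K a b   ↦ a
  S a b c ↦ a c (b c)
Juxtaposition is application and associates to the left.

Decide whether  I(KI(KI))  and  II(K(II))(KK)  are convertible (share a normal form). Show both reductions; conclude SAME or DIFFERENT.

Answer: SAME — A ⇓ I, B ⇓ I

Working:
Term A:
  start: I(KI(KI))
  →1  KI(KI)
  →2  I

Term B:
  start: II(K(II))(KK)
  →1  I(K(II))(KK)
  →2  K(II)(KK)
  →3  II
  →4  I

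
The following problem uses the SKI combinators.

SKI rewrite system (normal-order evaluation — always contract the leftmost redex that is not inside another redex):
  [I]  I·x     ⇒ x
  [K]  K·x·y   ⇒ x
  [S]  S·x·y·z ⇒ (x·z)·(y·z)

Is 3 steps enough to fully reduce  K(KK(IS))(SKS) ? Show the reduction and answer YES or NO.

Answer: YES — reaches normal form K in 2 ≤ 3 steps

Derivation:
  start: K(KK(IS))(SKS)
  [1] KK(IS)
  [2] K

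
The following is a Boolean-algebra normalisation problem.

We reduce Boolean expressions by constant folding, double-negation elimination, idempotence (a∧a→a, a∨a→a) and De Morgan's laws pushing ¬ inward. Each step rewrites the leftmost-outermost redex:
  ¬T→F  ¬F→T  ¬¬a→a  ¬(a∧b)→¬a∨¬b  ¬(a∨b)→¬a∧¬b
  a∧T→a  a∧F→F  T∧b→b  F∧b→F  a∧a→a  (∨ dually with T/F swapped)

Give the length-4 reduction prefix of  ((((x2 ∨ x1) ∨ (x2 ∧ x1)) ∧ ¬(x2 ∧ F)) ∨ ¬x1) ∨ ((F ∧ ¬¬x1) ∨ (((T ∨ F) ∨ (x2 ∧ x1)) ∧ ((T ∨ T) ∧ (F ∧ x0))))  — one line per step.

Answer: after 4 steps: (((x2 ∨ x1) ∨ (x2 ∧ x1)) ∨ ¬x1) ∨ ((F ∧ ¬¬x1) ∨ (((T ∨ F) ∨ (x2 ∧ x1)) ∧ ((T ∨ T) ∧ (F ∧ x0))))

Reduction:
  start: ((((x2 ∨ x1) ∨ (x2 ∧ x1)) ∧ ¬(x2 ∧ F)) ∨ ¬x1) ∨ ((F ∧ ¬¬x1) ∨ (((T ∨ F) ∨ (x2 ∧ x1)) ∧ ((T ∨ T) ∧ (F ∧ x0))))
  step 1: ((((x2 ∨ x1) ∨ (x2 ∧ x1)) ∧ (¬x2 ∨ ¬F)) ∨ ¬x1) ∨ ((F ∧ ¬¬x1) ∨ (((T ∨ F) ∨ (x2 ∧ x1)) ∧ ((T ∨ T) ∧ (F ∧ x0))))
  step 2: ((((x2 ∨ x1) ∨ (x2 ∧ x1)) ∧ (¬x2 ∨ T)) ∨ ¬x1) ∨ ((F ∧ ¬¬x1) ∨ (((T ∨ F) ∨ (x2 ∧ x1)) ∧ ((T ∨ T) ∧ (F ∧ x0))))
  step 3: ((((x2 ∨ x1) ∨ (x2 ∧ x1)) ∧ T) ∨ ¬x1) ∨ ((F ∧ ¬¬x1) ∨ (((T ∨ F) ∨ (x2 ∧ x1)) ∧ ((T ∨ T) ∧ (F ∧ x0))))
  step 4: (((x2 ∨ x1) ∨ (x2 ∧ x1)) ∨ ¬x1) ∨ ((F ∧ ¬¬x1) ∨ (((T ∨ F) ∨ (x2 ∧ x1)) ∧ ((T ∨ T) ∧ (F ∧ x0))))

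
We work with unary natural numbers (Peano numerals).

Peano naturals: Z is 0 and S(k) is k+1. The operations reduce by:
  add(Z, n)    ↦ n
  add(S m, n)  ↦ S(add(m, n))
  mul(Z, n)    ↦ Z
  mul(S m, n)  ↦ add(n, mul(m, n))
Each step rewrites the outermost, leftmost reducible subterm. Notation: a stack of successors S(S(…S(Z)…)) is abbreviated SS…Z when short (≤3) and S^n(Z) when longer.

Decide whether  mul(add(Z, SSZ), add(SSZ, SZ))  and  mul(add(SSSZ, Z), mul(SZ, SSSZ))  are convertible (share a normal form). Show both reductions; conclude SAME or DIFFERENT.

Answer: DIFFERENT — A ⇓ S^6(Z), B ⇓ S^9(Z)

Working:
Term A:
  start: mul(add(Z, SSZ), add(SSZ, SZ))
  step 1: mul(SSZ, add(SSZ, SZ))
  step 2: add(add(SSZ, SZ), mul(SZ, add(SSZ, SZ)))
  step 3: add(S(add(SZ, SZ)), mul(SZ, add(SSZ, SZ)))
  step 4: S(add(add(SZ, SZ), mul(SZ, add(SSZ, SZ))))
  step 5: S(add(S(add(Z, SZ)), mul(SZ, add(SSZ, SZ))))
  step 6: S(S(add(add(Z, SZ), mul(SZ, add(SSZ, SZ)))))
  step 7: S(S(add(SZ, mul(SZ, add(SSZ, SZ)))))
  step 8: S(S(S(add(Z, mul(SZ, add(SSZ, SZ))))))
  step 9: S(S(S(mul(SZ, add(SSZ, SZ)))))
  step 10: S(S(S(add(add(SSZ, SZ), mul(Z, add(SSZ, SZ))))))
  step 11: S(S(S(add(S(add(SZ, SZ)), mul(Z, add(SSZ, SZ))))))
  step 12: S(S(S(S(add(add(SZ, SZ), mul(Z, add(SSZ, SZ)))))))
  step 13: S(S(S(S(add(S(add(Z, SZ)), mul(Z, add(SSZ, SZ)))))))
  step 14: S(S(S(S(S(add(add(Z, SZ), mul(Z, add(SSZ, SZ))))))))
  step 15: S(S(S(S(S(add(SZ, mul(Z, add(SSZ, SZ))))))))
  step 16: S(S(S(S(S(S(add(Z, mul(Z, add(SSZ, SZ)))))))))
  step 17: S(S(S(S(S(S(mul(Z, add(SSZ, SZ))))))))
  step 18: S^6(Z)

Term B:
  start: mul(add(SSSZ, Z), mul(SZ, SSSZ))
  step 1: mul(S(add(SSZ, Z)), mul(SZ, SSSZ))
  step 2: add(mul(SZ, SSSZ), mul(add(SSZ, Z), mul(SZ, SSSZ)))
  step 3: add(add(SSSZ, mul(Z, SSSZ)), mul(add(SSZ, Z), mul(SZ, SSSZ)))
  step 4: add(S(add(SSZ, mul(Z, SSSZ))), mul(add(SSZ, Z), mul(SZ, SSSZ)))
  step 5: S(add(add(SSZ, mul(Z, SSSZ)), mul(add(SSZ, Z), mul(SZ, SSSZ))))
  step 6: S(add(S(add(SZ, mul(Z, SSSZ))), mul(add(SSZ, Z), mul(SZ, SSSZ))))
  step 7: S(S(add(add(SZ, mul(Z, SSSZ)), mul(add(SSZ, Z), mul(SZ, SSSZ)))))
  step 8: S(S(add(S(add(Z, mul(Z, SSSZ))), mul(add(SSZ, Z), mul(SZ, SSSZ)))))
  step 9: S(S(S(add(add(Z, mul(Z, SSSZ)), mul(add(SSZ, Z), mul(SZ, SSSZ))))))
  step 10: S(S(S(add(mul(Z, SSSZ), mul(add(SSZ, Z), mul(SZ, SSSZ))))))
  step 11: S(S(S(add(Z, mul(add(SSZ, Z), mul(SZ, SSSZ))))))
  step 12: S(S(S(mul(add(SSZ, Z), mul(SZ, SSSZ)))))
  step 13: S(S(S(mul(S(add(SZ, Z)), mul(SZ, SSSZ)))))
  step 14: S(S(S(add(mul(SZ, SSSZ), mul(add(SZ, Z), mul(SZ, SSSZ))))))
  step 15: S(S(S(add(add(SSSZ, mul(Z, SSSZ)), mul(add(SZ, Z), mul(SZ, SSSZ))))))
  step 16: S(S(S(add(S(add(SSZ, mul(Z, SSSZ))), mul(add(SZ, Z), mul(SZ, SSSZ))))))
  step 17: S(S(S(S(add(add(SSZ, mul(Z, SSSZ)), mul(add(SZ, Z), mul(SZ, SSSZ)))))))
  step 18: S(S(S(S(add(S(add(SZ, mul(Z, SSSZ))), mul(add(SZ, Z), mul(SZ, SSSZ)))))))
  step 19: S(S(S(S(S(add(add(SZ, mul(Z, SSSZ)), mul(add(SZ, Z), mul(SZ, SSSZ))))))))
  step 20: S(S(S(S(S(add(S(add(Z, mul(Z, SSSZ))), mul(add(SZ, Z), mul(SZ, SSSZ))))))))
  step 21: S(S(S(S(S(S(add(add(Z, mul(Z, SSSZ)), mul(add(SZ, Z), mul(SZ, SSSZ)))))))))
  step 22: S(S(S(S(S(S(add(mul(Z, SSSZ), mul(add(SZ, Z), mul(SZ, SSSZ)))))))))
  step 23: S(S(S(S(S(S(add(Z, mul(add(SZ, Z), mul(SZ, SSSZ)))))))))
  step 24: S(S(S(S(S(S(mul(add(SZ, Z), mul(SZ, SSSZ))))))))
  step 25: S(S(S(S(S(S(mul(S(add(Z, Z)), mul(SZ, SSSZ))))))))
  step 26: S(S(S(S(S(S(add(mul(SZ, SSSZ), mul(add(Z, Z), mul(SZ, SSSZ)))))))))
  step 27: S(S(S(S(S(S(add(add(SSSZ, mul(Z, SSSZ)), mul(add(Z, Z), mul(SZ, SSSZ)))))))))
  step 28: S(S(S(S(S(S(add(S(add(SSZ, mul(Z, SSSZ))), mul(add(Z, Z), mul(SZ, SSSZ)))))))))
  step 29: S(S(S(S(S(S(S(add(add(SSZ, mul(Z, SSSZ)), mul(add(Z, Z), mul(SZ, SSSZ))))))))))
  step 30: S(S(S(S(S(S(S(add(S(add(SZ, mul(Z, SSSZ))), mul(add(Z, Z), mul(SZ, SSSZ))))))))))
  step 31: S(S(S(S(S(S(S(S(add(add(SZ, mul(Z, SSSZ)), mul(add(Z, Z), mul(SZ, SSSZ)))))))))))
  step 32: S(S(S(S(S(S(S(S(add(S(add(Z, mul(Z, SSSZ))), mul(add(Z, Z), mul(SZ, SSSZ)))))))))))
  step 33: S(S(S(S(S(S(S(S(S(add(add(Z, mul(Z, SSSZ)), mul(add(Z, Z), mul(SZ, SSSZ))))))))))))
  step 34: S(S(S(S(S(S(S(S(S(add(mul(Z, SSSZ), mul(add(Z, Z), mul(SZ, SSSZ))))))))))))
  step 35: S(S(S(S(S(S(S(S(S(add(Z, mul(add(Z, Z), mul(SZ, SSSZ))))))))))))
  step 36: S(S(S(S(S(S(S(S(S(mul(add(Z, Z), mul(SZ, SSSZ)))))))))))
  step 37: S(S(S(S(S(S(S(S(S(mul(Z, mul(SZ, SSSZ)))))))))))
  step 38: S^9(Z)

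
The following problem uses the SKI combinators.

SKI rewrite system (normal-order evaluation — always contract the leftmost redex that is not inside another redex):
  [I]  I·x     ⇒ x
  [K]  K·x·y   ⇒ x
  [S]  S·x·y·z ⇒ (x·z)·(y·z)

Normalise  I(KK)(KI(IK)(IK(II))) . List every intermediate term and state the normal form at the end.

  start: I(KK)(KI(IK)(IK(II)))
  →1  KK(KI(IK)(IK(II)))
  →2  K

Answer: normal form = K  (in 2 steps)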